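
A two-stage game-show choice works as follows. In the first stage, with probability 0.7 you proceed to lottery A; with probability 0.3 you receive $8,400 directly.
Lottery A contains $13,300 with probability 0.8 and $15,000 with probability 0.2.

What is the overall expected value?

$12,068

EV(A) = 0.8 × 13300 + 0.2 × 15000 = 10640 + 3000 = 13640
Branch B: 8400 (certain)
Overall = 0.7 × 13640 + 0.3 × 8400 = 9548 + 2520 = 12068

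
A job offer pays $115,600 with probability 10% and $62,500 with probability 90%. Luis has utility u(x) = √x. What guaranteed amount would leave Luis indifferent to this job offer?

$67,081

E[u] = 0.1·√115600 + 0.9·√62500 = 0.1·340 + 0.9·250 = 259
CE = (259)² = 67081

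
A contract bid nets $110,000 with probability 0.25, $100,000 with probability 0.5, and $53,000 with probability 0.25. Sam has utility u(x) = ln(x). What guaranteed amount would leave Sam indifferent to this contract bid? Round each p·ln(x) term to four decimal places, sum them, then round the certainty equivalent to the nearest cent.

$87,386.84

E[u] = 0.25·ln(110000) + 0.5·ln(100000) + 0.25·ln(53000) = 2.9021 + 5.7565 + 2.7195 = 11.3781
CE = e^11.3781 ≈ 87386.84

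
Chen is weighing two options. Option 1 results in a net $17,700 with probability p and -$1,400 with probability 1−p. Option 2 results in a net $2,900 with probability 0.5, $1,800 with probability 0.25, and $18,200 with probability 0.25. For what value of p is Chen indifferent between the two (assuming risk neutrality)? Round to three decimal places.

p = 0.411

EV(Option 2) = 0.5 × 2900 + 0.25 × 1800 + 0.25 × 18200 = 1450 + 450 + 4550 = 6450
p·17700 + (1−p)·(-1400) = 6450
19100p − 1400 = 6450
p = (6450 + 1400) / 19100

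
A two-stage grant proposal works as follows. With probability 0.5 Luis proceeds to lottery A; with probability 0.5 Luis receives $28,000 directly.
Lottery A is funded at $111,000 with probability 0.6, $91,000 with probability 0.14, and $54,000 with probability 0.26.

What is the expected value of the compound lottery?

EV(A) = 0.6 × 111000 + 0.14 × 91000 + 0.26 × 54000 = 66600 + 12740 + 14040 = 93380
Branch B: 28000 (certain)
Overall = 0.5 × 93380 + 0.5 × 28000 = 46690 + 14000 = 60690

$60,690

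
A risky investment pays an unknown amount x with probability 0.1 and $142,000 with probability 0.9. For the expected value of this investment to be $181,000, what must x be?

0.1·x + 0.9·142000 = 181000
0.1·x = 181000 − 127800 = 53200
x = 53200 / 0.1 = 532000

x = $532,000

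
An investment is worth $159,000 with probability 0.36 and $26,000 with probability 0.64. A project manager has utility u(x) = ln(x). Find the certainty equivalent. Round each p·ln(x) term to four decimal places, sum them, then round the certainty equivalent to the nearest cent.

$49,896.19

E[u] = 0.36·ln(159000) + 0.64·ln(26000) = 4.3116 + 6.5061 = 10.8177
CE = e^10.8177 ≈ 49896.19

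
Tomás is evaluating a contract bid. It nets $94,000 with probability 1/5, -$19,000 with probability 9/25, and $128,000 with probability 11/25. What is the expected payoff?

$68,280

EV = 1/5 × 94000 + 9/25 × (-19000) + 11/25 × 128000 = 18800 − 6840 + 56320 = 68280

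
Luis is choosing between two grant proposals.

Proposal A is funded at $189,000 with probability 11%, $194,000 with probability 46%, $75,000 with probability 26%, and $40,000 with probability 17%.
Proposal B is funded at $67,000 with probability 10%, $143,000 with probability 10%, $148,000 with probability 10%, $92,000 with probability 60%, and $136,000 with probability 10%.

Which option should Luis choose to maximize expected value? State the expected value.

Proposal A ($136,330)

Proposal A = 0.11 × 189000 + 0.46 × 194000 + 0.26 × 75000 + 0.17 × 40000 = 20790 + 89240 + 19500 + 6800 = 136330
Proposal B = 0.1 × 67000 + 0.1 × 143000 + 0.1 × 148000 + 0.6 × 92000 + 0.1 × 136000 = 6700 + 14300 + 14800 + 55200 + 13600 = 104600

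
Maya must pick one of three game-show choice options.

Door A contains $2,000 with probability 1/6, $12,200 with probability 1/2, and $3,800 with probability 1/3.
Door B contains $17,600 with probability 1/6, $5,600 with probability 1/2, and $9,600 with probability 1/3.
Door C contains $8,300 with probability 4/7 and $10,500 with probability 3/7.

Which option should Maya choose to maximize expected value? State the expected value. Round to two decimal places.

Door C ($9,242.86)

Door A = 1/6 × 2000 + 1/2 × 12200 + 1/3 × 3800 = 333.3333 + 6100 + 1266.6667 = 7700
Door B = 1/6 × 17600 + 1/2 × 5600 + 1/3 × 9600 = 2933.3333 + 2800 + 3200 = 8933.3333
Door C = 4/7 × 8300 + 3/7 × 10500 = 4742.8571 + 4500 = 9242.8571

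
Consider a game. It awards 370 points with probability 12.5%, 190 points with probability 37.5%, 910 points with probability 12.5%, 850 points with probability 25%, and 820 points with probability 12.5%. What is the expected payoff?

546.25 points

EV = 0.125 × 370 + 0.375 × 190 + 0.125 × 910 + 0.25 × 850 + 0.125 × 820 = 46.25 + 71.25 + 113.75 + 212.5 + 102.5 = 546.25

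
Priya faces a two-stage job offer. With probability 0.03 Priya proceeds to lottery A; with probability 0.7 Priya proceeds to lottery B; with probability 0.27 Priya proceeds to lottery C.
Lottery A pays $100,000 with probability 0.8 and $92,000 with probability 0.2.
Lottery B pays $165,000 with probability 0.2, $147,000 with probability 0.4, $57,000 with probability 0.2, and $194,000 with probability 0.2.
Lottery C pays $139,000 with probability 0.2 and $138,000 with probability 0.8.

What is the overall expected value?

EV(A) = 0.8 × 100000 + 0.2 × 92000 = 80000 + 18400 = 98400
EV(B) = 0.2 × 165000 + 0.4 × 147000 + 0.2 × 57000 + 0.2 × 194000 = 33000 + 58800 + 11400 + 38800 = 142000
EV(C) = 0.2 × 139000 + 0.8 × 138000 = 27800 + 110400 = 138200
Overall = 0.03 × 98400 + 0.7 × 142000 + 0.27 × 138200 = 2952 + 99400 + 37314 = 139666

$139,666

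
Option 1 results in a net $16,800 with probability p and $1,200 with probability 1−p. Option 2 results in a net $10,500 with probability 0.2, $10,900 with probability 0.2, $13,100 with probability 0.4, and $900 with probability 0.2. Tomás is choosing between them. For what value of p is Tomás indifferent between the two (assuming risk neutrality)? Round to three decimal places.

EV(Option 2) = 0.2 × 10500 + 0.2 × 10900 + 0.4 × 13100 + 0.2 × 900 = 2100 + 2180 + 5240 + 180 = 9700
p·16800 + (1−p)·1200 = 9700
15600p + 1200 = 9700
p = (9700 − 1200) / 15600

p = 0.545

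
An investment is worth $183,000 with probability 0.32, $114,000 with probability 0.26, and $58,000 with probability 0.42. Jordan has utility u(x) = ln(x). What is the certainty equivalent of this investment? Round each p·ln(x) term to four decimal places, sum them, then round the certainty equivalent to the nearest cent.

$99,857.56

E[u] = 0.32·ln(183000) + 0.26·ln(114000) + 0.42·ln(58000) = 3.8775 + 3.0274 + 4.6066 = 11.5115
CE = e^11.5115 ≈ 99857.56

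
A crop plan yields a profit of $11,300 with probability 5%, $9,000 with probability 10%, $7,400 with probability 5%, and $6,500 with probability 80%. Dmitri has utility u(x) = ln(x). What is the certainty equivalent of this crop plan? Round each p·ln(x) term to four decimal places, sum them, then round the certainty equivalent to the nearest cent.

$6,947.94

E[u] = 0.05·ln(11300) + 0.1·ln(9000) + 0.05·ln(7400) + 0.8·ln(6500) = 0.4666 + 0.9105 + 0.4455 + 7.0236 = 8.8462
CE = e^8.8462 ≈ 6947.94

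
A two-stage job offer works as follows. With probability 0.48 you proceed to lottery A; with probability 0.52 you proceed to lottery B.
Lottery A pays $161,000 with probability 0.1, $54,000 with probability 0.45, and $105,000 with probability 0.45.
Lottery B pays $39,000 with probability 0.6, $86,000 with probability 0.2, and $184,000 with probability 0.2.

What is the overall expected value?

EV(A) = 0.1 × 161000 + 0.45 × 54000 + 0.45 × 105000 = 16100 + 24300 + 47250 = 87650
EV(B) = 0.6 × 39000 + 0.2 × 86000 + 0.2 × 184000 = 23400 + 17200 + 36800 = 77400
Overall = 0.48 × 87650 + 0.52 × 77400 = 42072 + 40248 = 82320

$82,320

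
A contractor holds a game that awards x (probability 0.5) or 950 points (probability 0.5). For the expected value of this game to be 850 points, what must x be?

x = 750 points

0.5·x + 0.5·950 = 850
0.5·x = 850 − 475 = 375
x = 375 / 0.5 = 750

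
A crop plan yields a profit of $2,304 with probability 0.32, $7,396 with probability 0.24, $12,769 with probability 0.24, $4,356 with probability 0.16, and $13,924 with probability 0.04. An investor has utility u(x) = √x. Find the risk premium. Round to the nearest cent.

$684.24

E[u] = 0.32·√2304 + 0.24·√7396 + 0.24·√12769 + 0.16·√4356 + 0.04·√13924 = 0.32·48 + 0.24·86 + 0.24·113 + 0.16·66 + 0.04·118 = 78.4
CE = (78.4)² = 6146.56
Risk premium = EV − CE = 6830.8 − 6146.56 = 684.24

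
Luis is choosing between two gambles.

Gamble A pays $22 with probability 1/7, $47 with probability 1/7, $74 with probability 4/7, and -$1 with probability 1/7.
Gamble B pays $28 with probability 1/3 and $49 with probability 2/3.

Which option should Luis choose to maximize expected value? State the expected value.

Gamble A = 1/7 × 22 + 1/7 × 47 + 4/7 × 74 + 1/7 × (-1) = 3.1429 + 6.7143 + 42.2857 − 0.1429 = 52
Gamble B = 1/3 × 28 + 2/3 × 49 = 9.3333 + 32.6667 = 42

Gamble A ($52)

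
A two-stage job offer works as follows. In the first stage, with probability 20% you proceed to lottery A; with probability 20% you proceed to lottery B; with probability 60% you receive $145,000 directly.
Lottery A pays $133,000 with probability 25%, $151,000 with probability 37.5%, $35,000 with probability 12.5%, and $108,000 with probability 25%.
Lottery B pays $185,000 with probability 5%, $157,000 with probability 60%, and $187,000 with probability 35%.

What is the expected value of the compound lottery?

EV(A) = 0.25 × 133000 + 0.375 × 151000 + 0.125 × 35000 + 0.25 × 108000 = 33250 + 56625 + 4375 + 27000 = 121250
EV(B) = 0.05 × 185000 + 0.6 × 157000 + 0.35 × 187000 = 9250 + 94200 + 65450 = 168900
Branch C: 145000 (certain)
Overall = 0.2 × 121250 + 0.2 × 168900 + 0.6 × 145000 = 24250 + 33780 + 87000 = 145030

$145,030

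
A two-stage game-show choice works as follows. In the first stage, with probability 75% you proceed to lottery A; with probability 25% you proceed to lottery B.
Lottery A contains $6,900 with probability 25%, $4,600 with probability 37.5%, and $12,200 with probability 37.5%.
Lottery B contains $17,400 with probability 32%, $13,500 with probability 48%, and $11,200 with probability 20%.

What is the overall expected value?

EV(A) = 0.25 × 6900 + 0.375 × 4600 + 0.375 × 12200 = 1725 + 1725 + 4575 = 8025
EV(B) = 0.32 × 17400 + 0.48 × 13500 + 0.2 × 11200 = 5568 + 6480 + 2240 = 14288
Overall = 0.75 × 8025 + 0.25 × 14288 = 6018.75 + 3572 = 9590.75

$9,590.75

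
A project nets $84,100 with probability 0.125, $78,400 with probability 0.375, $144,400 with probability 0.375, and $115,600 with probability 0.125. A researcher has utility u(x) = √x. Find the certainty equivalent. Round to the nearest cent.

E[u] = 0.125·√84100 + 0.375·√78400 + 0.375·√144400 + 0.125·√115600 = 0.125·290 + 0.375·280 + 0.375·380 + 0.125·340 = 326.25
CE = (326.25)² = 106439.0625

$106,439.06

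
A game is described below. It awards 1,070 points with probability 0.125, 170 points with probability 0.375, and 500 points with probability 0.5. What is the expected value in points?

447.5 points

EV = 0.125 × 1070 + 0.375 × 170 + 0.5 × 500 = 133.75 + 63.75 + 250 = 447.5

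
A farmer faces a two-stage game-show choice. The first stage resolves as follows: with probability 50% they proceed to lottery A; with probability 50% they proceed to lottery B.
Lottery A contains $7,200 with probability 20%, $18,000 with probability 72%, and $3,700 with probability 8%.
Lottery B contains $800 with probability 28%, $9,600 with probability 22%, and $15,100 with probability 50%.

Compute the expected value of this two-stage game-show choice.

EV(A) = 0.2 × 7200 + 0.72 × 18000 + 0.08 × 3700 = 1440 + 12960 + 296 = 14696
EV(B) = 0.28 × 800 + 0.22 × 9600 + 0.5 × 15100 = 224 + 2112 + 7550 = 9886
Overall = 0.5 × 14696 + 0.5 × 9886 = 7348 + 4943 = 12291

$12,291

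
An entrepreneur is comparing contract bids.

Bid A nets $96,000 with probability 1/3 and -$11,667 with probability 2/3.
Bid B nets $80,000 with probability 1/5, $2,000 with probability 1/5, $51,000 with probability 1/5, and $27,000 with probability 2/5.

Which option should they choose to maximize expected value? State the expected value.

Bid B ($37,400)

Bid A = 1/3 × 96000 + 2/3 × (-11667) = 32000 − 7778 = 24222
Bid B = 1/5 × 80000 + 1/5 × 2000 + 1/5 × 51000 + 2/5 × 27000 = 16000 + 400 + 10200 + 10800 = 37400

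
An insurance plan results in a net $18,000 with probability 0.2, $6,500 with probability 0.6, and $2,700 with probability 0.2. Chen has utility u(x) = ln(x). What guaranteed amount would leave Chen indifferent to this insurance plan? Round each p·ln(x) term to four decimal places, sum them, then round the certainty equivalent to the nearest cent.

E[u] = 0.2·ln(18000) + 0.6·ln(6500) + 0.2·ln(2700) = 1.9596 + 5.2677 + 1.5802 = 8.8075
CE = e^8.8075 ≈ 6684.19

$6,684.19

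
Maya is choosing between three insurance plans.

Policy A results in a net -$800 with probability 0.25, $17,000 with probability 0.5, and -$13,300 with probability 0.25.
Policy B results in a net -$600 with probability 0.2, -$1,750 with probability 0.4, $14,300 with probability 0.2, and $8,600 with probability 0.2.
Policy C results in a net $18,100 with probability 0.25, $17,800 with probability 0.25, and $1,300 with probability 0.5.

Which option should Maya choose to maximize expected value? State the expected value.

Policy A = 0.25 × (-800) + 0.5 × 17000 + 0.25 × (-13300) = -200 + 8500 − 3325 = 4975
Policy B = 0.2 × (-600) + 0.4 × (-1750) + 0.2 × 14300 + 0.2 × 8600 = -120 − 700 + 2860 + 1720 = 3760
Policy C = 0.25 × 18100 + 0.25 × 17800 + 0.5 × 1300 = 4525 + 4450 + 650 = 9625

Policy C ($9,625)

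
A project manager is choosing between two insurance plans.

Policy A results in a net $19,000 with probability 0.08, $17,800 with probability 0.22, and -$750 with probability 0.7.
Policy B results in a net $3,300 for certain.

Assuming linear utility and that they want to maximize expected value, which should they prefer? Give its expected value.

Policy A = 0.08 × 19000 + 0.22 × 17800 + 0.7 × (-750) = 1520 + 3916 − 525 = 4911
Policy B: 3300 (certain)

Policy A ($4,911)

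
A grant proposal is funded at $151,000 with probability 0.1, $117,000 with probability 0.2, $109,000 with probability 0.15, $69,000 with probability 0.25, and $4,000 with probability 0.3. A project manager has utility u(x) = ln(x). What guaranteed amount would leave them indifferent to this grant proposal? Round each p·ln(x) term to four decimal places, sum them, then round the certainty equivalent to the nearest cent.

$37,801.35

E[u] = 0.1·ln(151000) + 0.2·ln(117000) + 0.15·ln(109000) + 0.25·ln(69000) + 0.3·ln(4000) = 1.1925 + 2.3340 + 1.7399 + 2.7855 + 2.4882 = 10.5401
CE = e^10.5401 ≈ 37801.35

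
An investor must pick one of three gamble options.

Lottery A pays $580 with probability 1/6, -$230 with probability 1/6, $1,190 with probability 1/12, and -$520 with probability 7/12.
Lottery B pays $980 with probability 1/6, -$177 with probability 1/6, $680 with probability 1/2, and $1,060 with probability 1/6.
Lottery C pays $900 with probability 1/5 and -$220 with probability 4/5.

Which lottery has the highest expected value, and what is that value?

Lottery B ($650.50)

Lottery A = 1/6 × 580 + 1/6 × (-230) + 1/12 × 1190 + 7/12 × (-520) = 96.6667 − 38.3333 + 99.1667 − 303.3333 = -145.8333
Lottery B = 1/6 × 980 + 1/6 × (-177) + 1/2 × 680 + 1/6 × 1060 = 163.3333 − 29.5 + 340 + 176.6667 = 650.5
Lottery C = 1/5 × 900 + 4/5 × (-220) = 180 − 176 = 4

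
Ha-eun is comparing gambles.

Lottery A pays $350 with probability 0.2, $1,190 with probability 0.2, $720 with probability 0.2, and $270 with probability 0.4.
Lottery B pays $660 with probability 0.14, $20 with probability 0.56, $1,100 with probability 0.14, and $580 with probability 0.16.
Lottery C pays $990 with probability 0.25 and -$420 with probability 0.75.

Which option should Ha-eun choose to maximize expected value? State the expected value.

Lottery A ($560)

Lottery A = 0.2 × 350 + 0.2 × 1190 + 0.2 × 720 + 0.4 × 270 = 70 + 238 + 144 + 108 = 560
Lottery B = 0.14 × 660 + 0.56 × 20 + 0.14 × 1100 + 0.16 × 580 = 92.4 + 11.2 + 154 + 92.8 = 350.4
Lottery C = 0.25 × 990 + 0.75 × (-420) = 247.5 − 315 = -67.5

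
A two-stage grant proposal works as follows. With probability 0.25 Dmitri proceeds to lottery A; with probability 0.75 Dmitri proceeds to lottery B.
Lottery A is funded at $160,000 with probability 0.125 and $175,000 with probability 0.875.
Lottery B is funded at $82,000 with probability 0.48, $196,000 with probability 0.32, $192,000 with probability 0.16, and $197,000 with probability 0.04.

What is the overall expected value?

EV(A) = 0.125 × 160000 + 0.875 × 175000 = 20000 + 153125 = 173125
EV(B) = 0.48 × 82000 + 0.32 × 196000 + 0.16 × 192000 + 0.04 × 197000 = 39360 + 62720 + 30720 + 7880 = 140680
Overall = 0.25 × 173125 + 0.75 × 140680 = 43281.25 + 105510 = 148791.25

$148,791.25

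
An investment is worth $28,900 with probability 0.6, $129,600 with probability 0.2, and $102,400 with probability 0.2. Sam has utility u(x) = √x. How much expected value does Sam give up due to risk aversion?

E[u] = 0.6·√28900 + 0.2·√129600 + 0.2·√102400 = 0.6·170 + 0.2·360 + 0.2·320 = 238
CE = (238)² = 56644
Risk premium = EV − CE = 63740 − 56644 = 7096

$7,096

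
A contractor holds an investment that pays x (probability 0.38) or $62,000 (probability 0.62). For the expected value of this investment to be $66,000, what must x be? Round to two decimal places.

x = $72,526.32

0.38·x + 0.62·62000 = 66000
0.38·x = 66000 − 38440 = 27560
x = 27560 / 0.38 = 72526.3158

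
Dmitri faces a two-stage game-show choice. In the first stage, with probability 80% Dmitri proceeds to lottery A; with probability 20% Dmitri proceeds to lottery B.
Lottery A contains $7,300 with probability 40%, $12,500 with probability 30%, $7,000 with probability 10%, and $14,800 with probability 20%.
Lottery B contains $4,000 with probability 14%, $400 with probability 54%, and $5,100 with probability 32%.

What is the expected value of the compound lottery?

$8,745.60

EV(A) = 0.4 × 7300 + 0.3 × 12500 + 0.1 × 7000 + 0.2 × 14800 = 2920 + 3750 + 700 + 2960 = 10330
EV(B) = 0.14 × 4000 + 0.54 × 400 + 0.32 × 5100 = 560 + 216 + 1632 = 2408
Overall = 0.8 × 10330 + 0.2 × 2408 = 8264 + 481.6 = 8745.6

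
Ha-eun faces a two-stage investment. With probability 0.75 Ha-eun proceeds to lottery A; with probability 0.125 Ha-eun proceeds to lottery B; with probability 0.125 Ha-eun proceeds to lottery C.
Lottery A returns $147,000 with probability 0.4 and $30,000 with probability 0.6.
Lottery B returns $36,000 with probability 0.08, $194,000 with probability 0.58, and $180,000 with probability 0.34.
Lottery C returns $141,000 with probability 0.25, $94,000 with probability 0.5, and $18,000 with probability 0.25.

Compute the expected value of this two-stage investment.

$90,518.75

EV(A) = 0.4 × 147000 + 0.6 × 30000 = 58800 + 18000 = 76800
EV(B) = 0.08 × 36000 + 0.58 × 194000 + 0.34 × 180000 = 2880 + 112520 + 61200 = 176600
EV(C) = 0.25 × 141000 + 0.5 × 94000 + 0.25 × 18000 = 35250 + 47000 + 4500 = 86750
Overall = 0.75 × 76800 + 0.125 × 176600 + 0.125 × 86750 = 57600 + 22075 + 10843.75 = 90518.75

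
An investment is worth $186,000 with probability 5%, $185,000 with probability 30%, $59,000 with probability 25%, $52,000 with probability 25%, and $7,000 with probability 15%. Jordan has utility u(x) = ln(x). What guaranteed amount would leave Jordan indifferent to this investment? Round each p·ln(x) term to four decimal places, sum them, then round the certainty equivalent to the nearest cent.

$61,951.06

E[u] = 0.05·ln(186000) + 0.3·ln(185000) + 0.25·ln(59000) + 0.25·ln(52000) + 0.15·ln(7000) = 0.6067 + 3.6384 + 2.7463 + 2.7147 + 1.3280 = 11.0341
CE = e^11.0341 ≈ 61951.06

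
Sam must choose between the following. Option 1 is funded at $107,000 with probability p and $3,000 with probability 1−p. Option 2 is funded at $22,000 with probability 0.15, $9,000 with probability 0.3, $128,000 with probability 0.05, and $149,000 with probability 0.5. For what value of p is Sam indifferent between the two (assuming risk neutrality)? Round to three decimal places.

p = 0.807

EV(Option 2) = 0.15 × 22000 + 0.3 × 9000 + 0.05 × 128000 + 0.5 × 149000 = 3300 + 2700 + 6400 + 74500 = 86900
p·107000 + (1−p)·3000 = 86900
104000p + 3000 = 86900
p = (86900 − 3000) / 104000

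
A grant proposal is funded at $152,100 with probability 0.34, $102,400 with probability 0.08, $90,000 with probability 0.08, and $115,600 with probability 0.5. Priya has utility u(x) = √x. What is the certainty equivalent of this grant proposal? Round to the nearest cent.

$124,044.84

E[u] = 0.34·√152100 + 0.08·√102400 + 0.08·√90000 + 0.5·√115600 = 0.34·390 + 0.08·320 + 0.08·300 + 0.5·340 = 352.2
CE = (352.2)² = 124044.84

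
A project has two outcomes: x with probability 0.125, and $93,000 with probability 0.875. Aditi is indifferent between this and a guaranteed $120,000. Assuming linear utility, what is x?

x = $309,000

0.125·x + 0.875·93000 = 120000
0.125·x = 120000 − 81375 = 38625
x = 38625 / 0.125 = 309000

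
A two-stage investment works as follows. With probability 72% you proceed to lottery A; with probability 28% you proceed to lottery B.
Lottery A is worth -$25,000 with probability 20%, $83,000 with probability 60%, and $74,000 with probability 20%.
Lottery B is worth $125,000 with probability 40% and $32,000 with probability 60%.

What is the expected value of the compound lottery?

$62,288

EV(A) = 0.2 × (-25000) + 0.6 × 83000 + 0.2 × 74000 = -5000 + 49800 + 14800 = 59600
EV(B) = 0.4 × 125000 + 0.6 × 32000 = 50000 + 19200 = 69200
Overall = 0.72 × 59600 + 0.28 × 69200 = 42912 + 19376 = 62288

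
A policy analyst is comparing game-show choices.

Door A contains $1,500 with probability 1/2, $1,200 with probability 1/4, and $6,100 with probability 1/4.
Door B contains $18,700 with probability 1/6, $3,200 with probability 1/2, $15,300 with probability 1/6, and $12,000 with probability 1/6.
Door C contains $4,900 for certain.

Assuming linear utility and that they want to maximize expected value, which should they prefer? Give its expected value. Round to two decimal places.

Door B ($9,266.67)

Door A = 1/2 × 1500 + 1/4 × 1200 + 1/4 × 6100 = 750 + 300 + 1525 = 2575
Door B = 1/6 × 18700 + 1/2 × 3200 + 1/6 × 15300 + 1/6 × 12000 = 3116.6667 + 1600 + 2550 + 2000 = 9266.6667
Door C: 4900 (certain)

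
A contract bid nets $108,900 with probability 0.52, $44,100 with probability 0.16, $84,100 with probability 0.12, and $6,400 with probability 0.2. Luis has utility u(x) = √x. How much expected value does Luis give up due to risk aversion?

$9,520

E[u] = 0.52·√108900 + 0.16·√44100 + 0.12·√84100 + 0.2·√6400 = 0.52·330 + 0.16·210 + 0.12·290 + 0.2·80 = 256
CE = (256)² = 65536
Risk premium = EV − CE = 75056 − 65536 = 9520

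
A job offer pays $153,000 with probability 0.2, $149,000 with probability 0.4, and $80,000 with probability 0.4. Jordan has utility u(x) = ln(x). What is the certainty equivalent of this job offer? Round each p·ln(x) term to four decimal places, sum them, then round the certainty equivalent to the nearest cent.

$116,797.86

E[u] = 0.2·ln(153000) + 0.4·ln(149000) + 0.4·ln(80000) = 2.3876 + 4.7647 + 4.5159 = 11.6682
CE = e^11.6682 ≈ 116797.86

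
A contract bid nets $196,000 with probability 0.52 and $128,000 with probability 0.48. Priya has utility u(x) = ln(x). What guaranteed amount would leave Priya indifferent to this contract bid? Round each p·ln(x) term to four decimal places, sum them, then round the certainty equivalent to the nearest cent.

E[u] = 0.52·ln(196000) + 0.48·ln(128000) = 6.3367 + 5.6447 = 11.9814
CE = e^11.9814 ≈ 159755.53

$159,755.53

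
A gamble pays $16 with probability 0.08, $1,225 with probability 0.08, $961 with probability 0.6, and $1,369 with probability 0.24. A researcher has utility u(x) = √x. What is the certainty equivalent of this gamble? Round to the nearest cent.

E[u] = 0.08·√16 + 0.08·√1225 + 0.6·√961 + 0.24·√1369 = 0.08·4 + 0.08·35 + 0.6·31 + 0.24·37 = 30.6
CE = (30.6)² = 936.36

$936.36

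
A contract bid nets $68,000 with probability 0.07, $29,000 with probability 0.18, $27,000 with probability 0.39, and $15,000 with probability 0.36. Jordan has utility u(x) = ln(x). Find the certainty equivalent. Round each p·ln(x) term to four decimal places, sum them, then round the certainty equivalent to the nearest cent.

E[u] = 0.07·ln(68000) + 0.18·ln(29000) + 0.39·ln(27000) + 0.36·ln(15000) = 0.7789 + 1.8495 + 3.9794 + 3.4617 = 10.0695
CE = e^10.0695 ≈ 23611.76

$23,611.76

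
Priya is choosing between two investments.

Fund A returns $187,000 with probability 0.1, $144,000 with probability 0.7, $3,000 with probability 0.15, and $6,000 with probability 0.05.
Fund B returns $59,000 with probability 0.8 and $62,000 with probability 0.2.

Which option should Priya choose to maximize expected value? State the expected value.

Fund A = 0.1 × 187000 + 0.7 × 144000 + 0.15 × 3000 + 0.05 × 6000 = 18700 + 100800 + 450 + 300 = 120250
Fund B = 0.8 × 59000 + 0.2 × 62000 = 47200 + 12400 = 59600

Fund A ($120,250)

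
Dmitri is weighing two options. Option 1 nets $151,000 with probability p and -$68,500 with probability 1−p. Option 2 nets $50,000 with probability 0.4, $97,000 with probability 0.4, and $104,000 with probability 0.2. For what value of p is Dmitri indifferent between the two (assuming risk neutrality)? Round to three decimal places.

p = 0.675

EV(Option 2) = 0.4 × 50000 + 0.4 × 97000 + 0.2 × 104000 = 20000 + 38800 + 20800 = 79600
p·151000 + (1−p)·(-68500) = 79600
219500p − 68500 = 79600
p = (79600 + 68500) / 219500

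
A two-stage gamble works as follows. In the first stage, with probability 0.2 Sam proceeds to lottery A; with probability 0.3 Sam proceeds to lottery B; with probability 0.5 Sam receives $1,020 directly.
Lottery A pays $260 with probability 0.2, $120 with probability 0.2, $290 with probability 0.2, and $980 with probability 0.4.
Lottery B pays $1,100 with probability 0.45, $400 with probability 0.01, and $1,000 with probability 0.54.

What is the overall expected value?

EV(A) = 0.2 × 260 + 0.2 × 120 + 0.2 × 290 + 0.4 × 980 = 52 + 24 + 58 + 392 = 526
EV(B) = 0.45 × 1100 + 0.01 × 400 + 0.54 × 1000 = 495 + 4 + 540 = 1039
Branch C: 1020 (certain)
Overall = 0.2 × 526 + 0.3 × 1039 + 0.5 × 1020 = 105.2 + 311.7 + 510 = 926.9

$926.90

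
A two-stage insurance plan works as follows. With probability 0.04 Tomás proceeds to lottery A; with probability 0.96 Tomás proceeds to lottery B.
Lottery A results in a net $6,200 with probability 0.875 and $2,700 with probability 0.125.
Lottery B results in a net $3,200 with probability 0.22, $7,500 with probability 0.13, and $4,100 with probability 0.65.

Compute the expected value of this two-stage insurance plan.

$4,400.74

EV(A) = 0.875 × 6200 + 0.125 × 2700 = 5425 + 337.5 = 5762.5
EV(B) = 0.22 × 3200 + 0.13 × 7500 + 0.65 × 4100 = 704 + 975 + 2665 = 4344
Overall = 0.04 × 5762.5 + 0.96 × 4344 = 230.5 + 4170.24 = 4400.74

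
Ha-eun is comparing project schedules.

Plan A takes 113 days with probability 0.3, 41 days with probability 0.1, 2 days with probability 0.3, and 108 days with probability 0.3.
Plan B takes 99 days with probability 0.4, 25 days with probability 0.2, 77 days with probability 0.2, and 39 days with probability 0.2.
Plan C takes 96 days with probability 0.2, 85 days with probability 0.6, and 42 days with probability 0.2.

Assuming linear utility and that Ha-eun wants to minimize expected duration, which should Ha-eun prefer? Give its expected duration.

Plan B (67.8 days)

Plan A = 0.3 × 113 + 0.1 × 41 + 0.3 × 2 + 0.3 × 108 = 33.9 + 4.1 + 0.6 + 32.4 = 71
Plan B = 0.4 × 99 + 0.2 × 25 + 0.2 × 77 + 0.2 × 39 = 39.6 + 5 + 15.4 + 7.8 = 67.8
Plan C = 0.2 × 96 + 0.6 × 85 + 0.2 × 42 = 19.2 + 51 + 8.4 = 78.6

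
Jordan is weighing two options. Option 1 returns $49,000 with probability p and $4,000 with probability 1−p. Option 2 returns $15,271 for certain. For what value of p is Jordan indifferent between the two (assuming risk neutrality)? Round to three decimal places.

p = 0.250

p·49000 + (1−p)·4000 = 15271
45000p + 4000 = 15271
p = (15271 − 4000) / 45000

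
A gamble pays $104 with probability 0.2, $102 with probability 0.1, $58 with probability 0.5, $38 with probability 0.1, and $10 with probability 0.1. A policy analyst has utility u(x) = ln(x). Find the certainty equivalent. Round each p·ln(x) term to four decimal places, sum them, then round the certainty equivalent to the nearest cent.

E[u] = 0.2·ln(104) + 0.1·ln(102) + 0.5·ln(58) + 0.1·ln(38) + 0.1·ln(10) = 0.9289 + 0.4625 + 2.0302 + 0.3638 + 0.2303 = 4.0157
CE = e^4.0157 ≈ 55.46

$55.46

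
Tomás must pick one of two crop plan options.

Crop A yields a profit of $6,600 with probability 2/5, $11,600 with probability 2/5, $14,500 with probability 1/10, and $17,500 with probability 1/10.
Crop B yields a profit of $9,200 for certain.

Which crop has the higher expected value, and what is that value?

Crop A = 2/5 × 6600 + 2/5 × 11600 + 1/10 × 14500 + 1/10 × 17500 = 2640 + 4640 + 1450 + 1750 = 10480
Crop B: 9200 (certain)

Crop A ($10,480)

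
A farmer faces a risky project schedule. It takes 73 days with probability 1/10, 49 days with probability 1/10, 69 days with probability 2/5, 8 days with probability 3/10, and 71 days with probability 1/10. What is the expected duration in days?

49.3 days

EV = 1/10 × 73 + 1/10 × 49 + 2/5 × 69 + 3/10 × 8 + 1/10 × 71 = 7.3 + 4.9 + 27.6 + 2.4 + 7.1 = 49.3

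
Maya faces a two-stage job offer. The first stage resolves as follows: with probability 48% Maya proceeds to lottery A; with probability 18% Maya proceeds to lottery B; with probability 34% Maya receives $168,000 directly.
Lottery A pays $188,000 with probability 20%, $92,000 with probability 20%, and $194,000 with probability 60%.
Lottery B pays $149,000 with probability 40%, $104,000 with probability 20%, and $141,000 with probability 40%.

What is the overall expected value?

$164,496

EV(A) = 0.2 × 188000 + 0.2 × 92000 + 0.6 × 194000 = 37600 + 18400 + 116400 = 172400
EV(B) = 0.4 × 149000 + 0.2 × 104000 + 0.4 × 141000 = 59600 + 20800 + 56400 = 136800
Branch C: 168000 (certain)
Overall = 0.48 × 172400 + 0.18 × 136800 + 0.34 × 168000 = 82752 + 24624 + 57120 = 164496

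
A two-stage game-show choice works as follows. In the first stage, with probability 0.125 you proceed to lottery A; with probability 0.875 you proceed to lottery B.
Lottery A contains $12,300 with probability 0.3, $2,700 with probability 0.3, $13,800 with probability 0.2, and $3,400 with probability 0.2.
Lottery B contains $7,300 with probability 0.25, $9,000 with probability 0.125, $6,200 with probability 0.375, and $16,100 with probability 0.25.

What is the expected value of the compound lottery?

EV(A) = 0.3 × 12300 + 0.3 × 2700 + 0.2 × 13800 + 0.2 × 3400 = 3690 + 810 + 2760 + 680 = 7940
EV(B) = 0.25 × 7300 + 0.125 × 9000 + 0.375 × 6200 + 0.25 × 16100 = 1825 + 1125 + 2325 + 4025 = 9300
Overall = 0.125 × 7940 + 0.875 × 9300 = 992.5 + 8137.5 = 9130

$9,130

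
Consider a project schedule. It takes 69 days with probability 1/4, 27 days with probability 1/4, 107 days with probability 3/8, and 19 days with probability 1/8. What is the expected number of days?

EV = 1/4 × 69 + 1/4 × 27 + 3/8 × 107 + 1/8 × 19 = 17.25 + 6.75 + 40.125 + 2.375 = 66.5

66.5 days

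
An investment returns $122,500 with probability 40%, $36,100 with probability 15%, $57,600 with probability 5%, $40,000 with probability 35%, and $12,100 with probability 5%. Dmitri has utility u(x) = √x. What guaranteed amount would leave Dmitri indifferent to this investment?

E[u] = 0.4·√122500 + 0.15·√36100 + 0.05·√57600 + 0.35·√40000 + 0.05·√12100 = 0.4·350 + 0.15·190 + 0.05·240 + 0.35·200 + 0.05·110 = 256
CE = (256)² = 65536

$65,536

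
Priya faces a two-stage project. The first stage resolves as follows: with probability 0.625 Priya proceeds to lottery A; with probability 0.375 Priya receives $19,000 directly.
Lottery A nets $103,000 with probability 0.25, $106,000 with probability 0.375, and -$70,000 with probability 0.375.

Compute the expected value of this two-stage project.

EV(A) = 0.25 × 103000 + 0.375 × 106000 + 0.375 × (-70000) = 25750 + 39750 − 26250 = 39250
Branch B: 19000 (certain)
Overall = 0.625 × 39250 + 0.375 × 19000 = 24531.25 + 7125 = 31656.25

$31,656.25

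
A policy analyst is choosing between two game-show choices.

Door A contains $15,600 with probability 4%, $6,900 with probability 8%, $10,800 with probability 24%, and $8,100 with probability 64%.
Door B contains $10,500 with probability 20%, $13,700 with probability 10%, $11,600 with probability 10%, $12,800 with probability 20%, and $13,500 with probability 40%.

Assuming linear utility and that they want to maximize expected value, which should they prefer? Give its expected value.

Door B ($12,590)

Door A = 0.04 × 15600 + 0.08 × 6900 + 0.24 × 10800 + 0.64 × 8100 = 624 + 552 + 2592 + 5184 = 8952
Door B = 0.2 × 10500 + 0.1 × 13700 + 0.1 × 11600 + 0.2 × 12800 + 0.4 × 13500 = 2100 + 1370 + 1160 + 2560 + 5400 = 12590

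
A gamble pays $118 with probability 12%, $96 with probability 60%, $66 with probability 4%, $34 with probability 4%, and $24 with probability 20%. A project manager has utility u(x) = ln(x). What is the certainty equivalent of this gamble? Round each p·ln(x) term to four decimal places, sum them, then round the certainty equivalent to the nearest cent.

E[u] = 0.12·ln(118) + 0.6·ln(96) + 0.04·ln(66) + 0.04·ln(34) + 0.2·ln(24) = 0.5725 + 2.7386 + 0.1676 + 0.1411 + 0.6356 = 4.2554
CE = e^4.2554 ≈ 70.49

$70.49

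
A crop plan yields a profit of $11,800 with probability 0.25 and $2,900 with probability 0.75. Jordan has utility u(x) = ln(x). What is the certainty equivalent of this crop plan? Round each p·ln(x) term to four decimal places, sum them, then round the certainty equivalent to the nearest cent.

E[u] = 0.25·ln(11800) + 0.75·ln(2900) = 2.3440 + 5.9793 = 8.3233
CE = e^8.3233 ≈ 4118.73

$4,118.73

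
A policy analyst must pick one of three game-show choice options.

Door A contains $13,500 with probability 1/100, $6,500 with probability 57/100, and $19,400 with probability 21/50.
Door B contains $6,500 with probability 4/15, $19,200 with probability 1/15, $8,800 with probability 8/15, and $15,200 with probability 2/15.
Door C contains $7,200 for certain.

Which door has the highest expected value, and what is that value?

Door A ($11,988)

Door A = 1/100 × 13500 + 57/100 × 6500 + 21/50 × 19400 = 135 + 3705 + 8148 = 11988
Door B = 4/15 × 6500 + 1/15 × 19200 + 8/15 × 8800 + 2/15 × 15200 = 1733.3333 + 1280 + 4693.3333 + 2026.6667 = 9733.3333
Door C: 7200 (certain)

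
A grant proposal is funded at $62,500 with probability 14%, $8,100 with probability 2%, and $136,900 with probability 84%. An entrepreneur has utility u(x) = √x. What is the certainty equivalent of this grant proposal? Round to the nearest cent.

$120,825.76

E[u] = 0.14·√62500 + 0.02·√8100 + 0.84·√136900 = 0.14·250 + 0.02·90 + 0.84·370 = 347.6
CE = (347.6)² = 120825.76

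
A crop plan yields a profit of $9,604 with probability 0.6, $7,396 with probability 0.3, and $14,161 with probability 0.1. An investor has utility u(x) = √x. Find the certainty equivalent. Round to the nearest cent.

E[u] = 0.6·√9604 + 0.3·√7396 + 0.1·√14161 = 0.6·98 + 0.3·86 + 0.1·119 = 96.5
CE = (96.5)² = 9312.25

$9,312.25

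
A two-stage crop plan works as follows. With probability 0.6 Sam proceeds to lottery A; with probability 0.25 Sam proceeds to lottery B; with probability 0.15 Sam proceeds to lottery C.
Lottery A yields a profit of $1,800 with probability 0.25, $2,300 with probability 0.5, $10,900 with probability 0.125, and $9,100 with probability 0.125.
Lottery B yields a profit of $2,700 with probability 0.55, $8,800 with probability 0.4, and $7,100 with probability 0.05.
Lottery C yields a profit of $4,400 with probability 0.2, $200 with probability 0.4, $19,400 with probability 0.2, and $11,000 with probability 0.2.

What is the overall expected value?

$4,856

EV(A) = 0.25 × 1800 + 0.5 × 2300 + 0.125 × 10900 + 0.125 × 9100 = 450 + 1150 + 1362.5 + 1137.5 = 4100
EV(B) = 0.55 × 2700 + 0.4 × 8800 + 0.05 × 7100 = 1485 + 3520 + 355 = 5360
EV(C) = 0.2 × 4400 + 0.4 × 200 + 0.2 × 19400 + 0.2 × 11000 = 880 + 80 + 3880 + 2200 = 7040
Overall = 0.6 × 4100 + 0.25 × 5360 + 0.15 × 7040 = 2460 + 1340 + 1056 = 4856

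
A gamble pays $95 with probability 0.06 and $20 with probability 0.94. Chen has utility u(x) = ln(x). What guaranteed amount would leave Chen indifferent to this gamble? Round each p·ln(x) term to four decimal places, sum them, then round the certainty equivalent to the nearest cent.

$21.96

E[u] = 0.06·ln(95) + 0.94·ln(20) = 0.2732 + 2.8160 = 3.0892
CE = e^3.0892 ≈ 21.96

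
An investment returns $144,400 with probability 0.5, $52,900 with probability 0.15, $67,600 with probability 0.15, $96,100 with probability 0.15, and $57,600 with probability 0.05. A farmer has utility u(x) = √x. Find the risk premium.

E[u] = 0.5·√144400 + 0.15·√52900 + 0.15·√67600 + 0.15·√96100 + 0.05·√57600 = 0.5·380 + 0.15·230 + 0.15·260 + 0.15·310 + 0.05·240 = 322
CE = (322)² = 103684
Risk premium = EV − CE = 107570 − 103684 = 3886

$3,886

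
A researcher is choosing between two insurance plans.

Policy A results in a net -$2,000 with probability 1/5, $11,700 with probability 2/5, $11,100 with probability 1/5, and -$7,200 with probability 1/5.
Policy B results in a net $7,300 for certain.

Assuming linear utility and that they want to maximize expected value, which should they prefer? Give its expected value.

Policy A = 1/5 × (-2000) + 2/5 × 11700 + 1/5 × 11100 + 1/5 × (-7200) = -400 + 4680 + 2220 − 1440 = 5060
Policy B: 7300 (certain)

Policy B ($7,300)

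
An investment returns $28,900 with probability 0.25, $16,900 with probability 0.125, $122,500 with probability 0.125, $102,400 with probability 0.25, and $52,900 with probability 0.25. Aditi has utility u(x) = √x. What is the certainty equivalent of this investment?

E[u] = 0.25·√28900 + 0.125·√16900 + 0.125·√122500 + 0.25·√102400 + 0.25·√52900 = 0.25·170 + 0.125·130 + 0.125·350 + 0.25·320 + 0.25·230 = 240
CE = (240)² = 57600

$57,600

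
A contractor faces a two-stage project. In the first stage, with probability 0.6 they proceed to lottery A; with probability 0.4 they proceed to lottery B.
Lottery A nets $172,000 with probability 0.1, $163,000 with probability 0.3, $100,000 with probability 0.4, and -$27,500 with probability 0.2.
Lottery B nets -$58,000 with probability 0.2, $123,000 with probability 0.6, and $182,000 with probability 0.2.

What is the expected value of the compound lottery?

EV(A) = 0.1 × 172000 + 0.3 × 163000 + 0.4 × 100000 + 0.2 × (-27500) = 17200 + 48900 + 40000 − 5500 = 100600
EV(B) = 0.2 × (-58000) + 0.6 × 123000 + 0.2 × 182000 = -11600 + 73800 + 36400 = 98600
Overall = 0.6 × 100600 + 0.4 × 98600 = 60360 + 39440 = 99800

$99,800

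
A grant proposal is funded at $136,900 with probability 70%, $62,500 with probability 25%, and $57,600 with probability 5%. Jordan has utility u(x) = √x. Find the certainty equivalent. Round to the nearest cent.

$111,222.25

E[u] = 0.7·√136900 + 0.25·√62500 + 0.05·√57600 = 0.7·370 + 0.25·250 + 0.05·240 = 333.5
CE = (333.5)² = 111222.25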